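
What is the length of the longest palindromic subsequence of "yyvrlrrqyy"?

7

One longest palindromic subsequence is yyrrryy (positions 1,2,4,6,7,9,10); it reads the same forward and backward, and the interval DP gives dp[1][10] = 7.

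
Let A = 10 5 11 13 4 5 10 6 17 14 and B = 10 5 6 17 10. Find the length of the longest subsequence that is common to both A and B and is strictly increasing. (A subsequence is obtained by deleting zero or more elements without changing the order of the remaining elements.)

3

A longest common strictly increasing subsequence is 5, 6, 17 (length 3); it appears in order in both A and B, and no longer such subsequence exists.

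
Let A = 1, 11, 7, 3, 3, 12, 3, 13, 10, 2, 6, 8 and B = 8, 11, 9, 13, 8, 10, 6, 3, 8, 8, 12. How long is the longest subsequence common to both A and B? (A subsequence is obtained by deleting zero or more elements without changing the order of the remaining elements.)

5

Backtracking the LCS table gives one alignment: 11 (A2,B2) → 13 (A8,B4) → 10 (A9,B6) → 6 (A11,B7) → 8 (A12,B10).
So the longest common subsequence has length 5.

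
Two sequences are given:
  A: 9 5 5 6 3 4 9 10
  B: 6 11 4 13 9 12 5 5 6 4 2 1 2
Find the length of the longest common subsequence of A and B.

A longest common subsequence is 9, 5, 5, 6, 4 (length 5); the LCS DP confirms no longer common subsequence exists.

5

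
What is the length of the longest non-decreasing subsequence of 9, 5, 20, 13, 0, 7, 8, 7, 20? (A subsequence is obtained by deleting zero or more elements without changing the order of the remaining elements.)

4

One longest non-decreasing subsequence is 5, 7, 8, 20 (positions 2,6,7,9), of length 4; no longer one exists.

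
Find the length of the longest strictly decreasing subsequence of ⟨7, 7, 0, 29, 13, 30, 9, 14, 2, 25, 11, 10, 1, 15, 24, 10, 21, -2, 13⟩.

Scanning left to right, the best length ending at each element is: 7→1, 7→1, 0→2, 29→1, 13→2, 30→1, 9→3, 14→2, 2→4, 25→2, 11→3, 10→4, 1→5, 15→3, 24→3, 10→4, 21→4, -2→6, 13→5.
So the longest decreasing subsequence has length 6, e.g. 29, 13, 9, 2, 1, -2.

6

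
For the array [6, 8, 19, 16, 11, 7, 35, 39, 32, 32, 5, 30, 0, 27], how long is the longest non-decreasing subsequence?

Let dp[i] be the longest non-decreasing subsequence ending at position i. Then dp = [1, 2, 3, 3, 3, 2, 4, 5, 4, 5, 1, 4, 1, 4].
The maximum is 5; one witness is 6, 8, 19, 35, 39 at positions 1,2,3,7,8.

5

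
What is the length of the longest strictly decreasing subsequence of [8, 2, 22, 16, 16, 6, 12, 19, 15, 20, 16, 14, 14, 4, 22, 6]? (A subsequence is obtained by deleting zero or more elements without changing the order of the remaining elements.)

5

Scanning left to right, the best length ending at each element is: 8→1, 2→2, 22→1, 16→2, 16→2, 6→3, 12→3, 19→2, 15→3, 20→2, 16→3, 14→4, 14→4, 4→5, 22→1, 6→5.
So the longest decreasing subsequence has length 5, e.g. 22, 16, 15, 14, 4.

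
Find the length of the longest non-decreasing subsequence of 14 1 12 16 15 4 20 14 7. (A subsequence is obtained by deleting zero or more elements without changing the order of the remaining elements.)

Let dp[i] be the longest non-decreasing subsequence ending at position i. Then dp = [1, 1, 2, 3, 3, 2, 4, 3, 3].
The maximum is 4; one witness is 1, 12, 16, 20 at positions 2,3,4,7.

4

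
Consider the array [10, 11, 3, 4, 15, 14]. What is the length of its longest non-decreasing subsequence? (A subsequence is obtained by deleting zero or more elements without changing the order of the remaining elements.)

3

Let dp[i] be the longest non-decreasing subsequence ending at position i. Then dp = [1, 2, 1, 2, 3, 3].
The maximum is 3; one witness is 10, 11, 15 at positions 1,2,5.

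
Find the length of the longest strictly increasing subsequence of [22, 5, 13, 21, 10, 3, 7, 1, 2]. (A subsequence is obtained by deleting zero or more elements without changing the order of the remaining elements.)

3

One longest increasing subsequence is 5, 13, 21 (positions 2,3,4), of length 3; no longer one exists.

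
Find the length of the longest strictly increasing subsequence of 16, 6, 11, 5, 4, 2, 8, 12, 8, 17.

One longest increasing subsequence is 6, 11, 12, 17 (positions 2,3,8,10), of length 4; no longer one exists.

4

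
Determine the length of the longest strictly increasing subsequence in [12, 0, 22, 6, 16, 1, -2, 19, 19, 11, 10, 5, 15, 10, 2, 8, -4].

4

One longest increasing subsequence is 0, 6, 16, 19 (positions 2,4,5,8), of length 4; no longer one exists.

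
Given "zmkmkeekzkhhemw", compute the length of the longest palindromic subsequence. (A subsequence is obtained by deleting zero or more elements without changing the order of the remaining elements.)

Using dp[i][j] = 2 + dp[i+1][j−1] if the ends match, else max(dp[i+1][j], dp[i][j−1]):
dp[1][15] = 8. A witness is mkkeekkm at positions 2,3,5,6,7,8,10,14.

8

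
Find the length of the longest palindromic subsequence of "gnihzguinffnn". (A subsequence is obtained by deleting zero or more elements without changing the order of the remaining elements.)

6

One longest palindromic subsequence is nnffnn (positions 2,9,10,11,12,13); it reads the same forward and backward, and the interval DP gives dp[1][13] = 6.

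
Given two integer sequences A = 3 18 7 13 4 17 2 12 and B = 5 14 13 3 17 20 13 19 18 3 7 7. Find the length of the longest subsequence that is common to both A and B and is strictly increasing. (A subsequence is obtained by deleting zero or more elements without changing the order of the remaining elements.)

For each value that appears in both, track the longest common increasing run ending there.
The best achievable length is 2; one witness is 13, 17 (A-positions 4,6, B-positions 3,5).

2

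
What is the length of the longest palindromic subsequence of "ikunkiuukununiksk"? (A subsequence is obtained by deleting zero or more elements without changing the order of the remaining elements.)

11

One longest palindromic subsequence is kkiuukuuikk (positions 2,5,6,7,8,9,10,12,14,15,17); it reads the same forward and backward, and the interval DP gives dp[1][17] = 11.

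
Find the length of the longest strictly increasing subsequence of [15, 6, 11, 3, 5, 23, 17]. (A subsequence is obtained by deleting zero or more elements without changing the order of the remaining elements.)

One longest increasing subsequence is 6, 11, 23 (positions 2,3,6), of length 3; no longer one exists.

3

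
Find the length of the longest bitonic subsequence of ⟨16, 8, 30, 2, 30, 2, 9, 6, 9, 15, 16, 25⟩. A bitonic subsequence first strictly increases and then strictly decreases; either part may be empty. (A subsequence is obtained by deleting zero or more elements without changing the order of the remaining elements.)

6

One longest bitonic subsequence is 2, 6, 9, 15, 16, 25 (positions 4,8,9,10,11,12): it rises to 25 then falls. Length 6 is optimal.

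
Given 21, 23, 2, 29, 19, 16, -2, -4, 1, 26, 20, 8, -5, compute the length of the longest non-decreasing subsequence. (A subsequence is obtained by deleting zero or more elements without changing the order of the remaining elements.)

Let dp[i] be the longest non-decreasing subsequence ending at position i. Then dp = [1, 2, 1, 3, 2, 2, 1, 1, 2, 3, 3, 3, 1].
The maximum is 3; one witness is 21, 23, 29 at positions 1,2,4.

3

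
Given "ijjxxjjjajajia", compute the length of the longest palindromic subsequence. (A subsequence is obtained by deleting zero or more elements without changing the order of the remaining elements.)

9

One longest palindromic subsequence is ijjjjjjji (positions 1,2,3,6,7,8,10,12,13); it reads the same forward and backward, and the interval DP gives dp[1][14] = 9.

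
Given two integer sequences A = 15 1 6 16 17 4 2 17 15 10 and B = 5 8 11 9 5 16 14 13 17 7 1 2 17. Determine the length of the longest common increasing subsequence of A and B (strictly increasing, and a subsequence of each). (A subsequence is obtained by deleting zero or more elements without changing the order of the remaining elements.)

3

A longest common strictly increasing subsequence is 1, 2, 17 (length 3); it appears in order in both A and B, and no longer such subsequence exists.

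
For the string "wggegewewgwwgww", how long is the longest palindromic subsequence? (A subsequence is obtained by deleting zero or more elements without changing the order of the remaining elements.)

Using dp[i][j] = 2 + dp[i+1][j−1] if the ends match, else max(dp[i+1][j], dp[i][j−1]):
dp[1][15] = 9. A witness is wgwwgwwgw at positions 1,5,7,9,10,11,12,13,15.

9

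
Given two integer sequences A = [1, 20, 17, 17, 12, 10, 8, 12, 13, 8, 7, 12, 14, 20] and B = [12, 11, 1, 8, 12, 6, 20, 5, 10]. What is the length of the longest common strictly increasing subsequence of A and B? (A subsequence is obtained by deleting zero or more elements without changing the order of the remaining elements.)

A longest common strictly increasing subsequence is 1, 8, 12, 20 (length 4); it appears in order in both A and B, and no longer such subsequence exists.

4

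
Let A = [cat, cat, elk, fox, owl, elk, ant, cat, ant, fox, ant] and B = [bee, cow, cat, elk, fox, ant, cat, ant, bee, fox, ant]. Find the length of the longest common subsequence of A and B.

Backtracking the LCS table gives one alignment: cat (A2,B3) → elk (A3,B4) → fox (A4,B5) → ant (A7,B6) → cat (A8,B7) → ant (A9,B8) → fox (A10,B10) → ant (A11,B11).
So the longest common subsequence has length 8.

8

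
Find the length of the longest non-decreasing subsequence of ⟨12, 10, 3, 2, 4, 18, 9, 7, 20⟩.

Let dp[i] be the longest non-decreasing subsequence ending at position i. Then dp = [1, 1, 1, 1, 2, 3, 3, 3, 4].
The maximum is 4; one witness is 3, 4, 18, 20 at positions 3,5,6,9.

4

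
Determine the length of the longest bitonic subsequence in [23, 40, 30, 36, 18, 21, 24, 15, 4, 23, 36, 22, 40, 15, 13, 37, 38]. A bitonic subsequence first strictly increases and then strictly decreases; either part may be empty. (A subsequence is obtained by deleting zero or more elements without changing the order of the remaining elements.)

Let inc[i] be the LIS ending at i and dec[i] the longest strictly decreasing subsequence starting at i. inc = [1, 2, 2, 3, 1, 2, 3, 1, 1, 3, 4, 3, 5, 2, 2, 5, 6], dec = [4, 7, 6, 6, 3, 3, 5, 2, 1, 4, 4, 3, 3, 2, 1, 1, 1].
max_i inc[i]+dec[i]−1 = 8, with one witness 23, 40, 36, 24, 23, 22, 15, 13.

8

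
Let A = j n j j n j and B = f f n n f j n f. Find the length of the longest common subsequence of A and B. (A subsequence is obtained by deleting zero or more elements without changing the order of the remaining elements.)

Backtracking the LCS table gives one alignment: n (A2,B4) → j (A4,B6) → n (A5,B7).
So the longest common subsequence has length 3.

3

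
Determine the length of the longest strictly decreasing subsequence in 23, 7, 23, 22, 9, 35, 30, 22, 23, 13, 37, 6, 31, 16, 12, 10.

6

Scanning left to right, the best length ending at each element is: 23→1, 7→2, 23→1, 22→2, 9→3, 35→1, 30→2, 22→3, 23→3, 13→4, 37→1, 6→5, 31→2, 16→4, 12→5, 10→6.
So the longest decreasing subsequence has length 6, e.g. 35, 30, 22, 13, 12, 10.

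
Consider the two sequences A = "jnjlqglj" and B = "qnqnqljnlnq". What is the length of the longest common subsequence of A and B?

Backtracking the LCS table gives one alignment: j (A1,B7) → n (A2,B8) → l (A4,B9) → q (A5,B11).
So the longest common subsequence has length 4.

4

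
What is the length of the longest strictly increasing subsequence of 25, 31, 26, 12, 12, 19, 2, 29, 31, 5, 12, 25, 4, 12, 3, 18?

Scanning left to right, the best length ending at each element is: 25→1, 31→2, 26→2, 12→1, 12→1, 19→2, 2→1, 29→3, 31→4, 5→2, 12→3, 25→4, 4→2, 12→3, 3→2, 18→4.
So the longest increasing subsequence has length 4, e.g. 25, 26, 29, 31.

4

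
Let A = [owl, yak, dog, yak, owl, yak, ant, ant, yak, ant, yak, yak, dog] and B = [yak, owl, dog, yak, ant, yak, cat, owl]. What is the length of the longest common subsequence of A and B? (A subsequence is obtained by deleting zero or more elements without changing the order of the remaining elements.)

5

A longest common subsequence is owl, dog, yak, ant, yak (length 5); the LCS DP confirms no longer common subsequence exists.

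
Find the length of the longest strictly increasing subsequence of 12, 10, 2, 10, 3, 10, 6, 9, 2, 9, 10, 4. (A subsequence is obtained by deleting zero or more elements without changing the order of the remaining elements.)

5

Let dp[i] be the longest increasing subsequence ending at position i. Then dp = [1, 1, 1, 2, 2, 3, 3, 4, 1, 4, 5, 3].
The maximum is 5; one witness is 2, 3, 6, 9, 10 at positions 3,5,7,8,11.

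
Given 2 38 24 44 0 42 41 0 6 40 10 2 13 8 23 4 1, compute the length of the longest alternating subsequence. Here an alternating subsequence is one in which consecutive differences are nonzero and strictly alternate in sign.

A longest alternating subsequence is 2, 38, 24, 44, 0, 42, 0, 40, 10, 13, 8, 23, 4 (positions 1,2,3,4,5,6,8,10,11,13,14,15,16); its 12 consecutive differences strictly alternate in sign, and length 13 is optimal.

13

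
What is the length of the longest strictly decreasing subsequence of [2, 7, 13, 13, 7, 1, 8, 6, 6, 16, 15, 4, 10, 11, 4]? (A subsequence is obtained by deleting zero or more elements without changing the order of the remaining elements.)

4

Let dp[i] be the longest decreasing subsequence ending at position i. Then dp = [1, 1, 1, 1, 2, 3, 2, 3, 3, 1, 2, 4, 3, 3, 4].
The maximum is 4; one witness is 13, 7, 6, 4 at positions 3,5,8,12.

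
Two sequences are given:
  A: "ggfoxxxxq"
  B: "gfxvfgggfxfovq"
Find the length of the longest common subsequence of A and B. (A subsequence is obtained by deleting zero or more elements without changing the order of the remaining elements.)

A longest common subsequence is ggfoq (length 5); the LCS DP confirms no longer common subsequence exists.

5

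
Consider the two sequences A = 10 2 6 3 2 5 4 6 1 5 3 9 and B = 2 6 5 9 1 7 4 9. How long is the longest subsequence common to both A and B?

5

A longest common subsequence is 2, 6, 5, 4, 9 (length 5); the LCS DP confirms no longer common subsequence exists.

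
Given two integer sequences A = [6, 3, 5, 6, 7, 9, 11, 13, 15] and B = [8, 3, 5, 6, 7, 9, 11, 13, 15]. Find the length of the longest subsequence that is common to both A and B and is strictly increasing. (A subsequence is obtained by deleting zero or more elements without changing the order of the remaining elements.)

A longest common strictly increasing subsequence is 3, 5, 6, 7, 9, 11, 13, 15 (length 8); it appears in order in both A and B, and no longer such subsequence exists.

8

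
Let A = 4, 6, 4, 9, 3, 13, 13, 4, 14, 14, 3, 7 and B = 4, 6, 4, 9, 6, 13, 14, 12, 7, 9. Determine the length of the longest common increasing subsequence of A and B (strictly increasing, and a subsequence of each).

For each value that appears in both, track the longest common increasing run ending there.
The best achievable length is 5; one witness is 4, 6, 9, 13, 14 (A-positions 1,2,4,6,9, B-positions 1,2,4,6,7).

5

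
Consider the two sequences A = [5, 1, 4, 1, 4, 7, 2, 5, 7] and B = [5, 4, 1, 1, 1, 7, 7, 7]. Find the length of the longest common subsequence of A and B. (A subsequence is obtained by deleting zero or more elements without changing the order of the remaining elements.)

A longest common subsequence is 5, 1, 1, 7, 7 (length 5); the LCS DP confirms no longer common subsequence exists.

5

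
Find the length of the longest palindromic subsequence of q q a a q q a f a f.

6

One longest palindromic subsequence is aaqqaa (positions 3,4,5,6,7,9); it reads the same forward and backward, and the interval DP gives dp[1][10] = 6.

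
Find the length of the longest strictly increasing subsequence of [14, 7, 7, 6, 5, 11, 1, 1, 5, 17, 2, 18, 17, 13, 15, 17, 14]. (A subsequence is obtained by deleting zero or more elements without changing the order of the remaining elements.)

Let dp[i] be the longest increasing subsequence ending at position i. Then dp = [1, 1, 1, 1, 1, 2, 1, 1, 2, 3, 2, 4, 3, 3, 4, 5, 4].
The maximum is 5; one witness is 7, 11, 13, 15, 17 at positions 2,6,14,15,16.

5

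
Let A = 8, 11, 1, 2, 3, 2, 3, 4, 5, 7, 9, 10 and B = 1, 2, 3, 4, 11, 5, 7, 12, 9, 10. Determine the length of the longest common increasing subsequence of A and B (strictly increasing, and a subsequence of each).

8

For each value that appears in both, track the longest common increasing run ending there.
The best achievable length is 8; one witness is 1, 2, 3, 4, 5, 7, 9, 10 (A-positions 3,4,5,8,9,10,11,12, B-positions 1,2,3,4,6,7,9,10).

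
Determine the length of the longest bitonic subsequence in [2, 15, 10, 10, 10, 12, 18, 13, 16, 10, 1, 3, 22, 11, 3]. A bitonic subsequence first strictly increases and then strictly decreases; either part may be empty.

Let inc[i] be the LIS ending at i and dec[i] the longest strictly decreasing subsequence starting at i. inc = [1, 2, 2, 2, 2, 3, 4, 4, 5, 2, 1, 2, 6, 3, 2], dec = [2, 4, 2, 2, 2, 3, 4, 3, 3, 2, 1, 1, 3, 2, 1].
max_i inc[i]+dec[i]−1 = 8, with one witness 2, 10, 12, 13, 16, 22, 11, 3.

8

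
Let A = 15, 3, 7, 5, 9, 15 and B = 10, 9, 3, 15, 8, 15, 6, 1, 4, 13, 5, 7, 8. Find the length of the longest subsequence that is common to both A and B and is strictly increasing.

2

For each value that appears in both, track the longest common increasing run ending there.
The best achievable length is 2; one witness is 9, 15 (A-positions 5,6, B-positions 2,4).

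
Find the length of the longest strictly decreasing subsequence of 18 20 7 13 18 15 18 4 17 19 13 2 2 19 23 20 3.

One longest decreasing subsequence is 20, 18, 15, 4, 2 (positions 2,5,6,8,12), of length 5; no longer one exists.

5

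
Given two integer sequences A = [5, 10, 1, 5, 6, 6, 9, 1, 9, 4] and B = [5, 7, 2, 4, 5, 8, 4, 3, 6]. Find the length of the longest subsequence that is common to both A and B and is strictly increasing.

2

For each value that appears in both, track the longest common increasing run ending there.
The best achievable length is 2; one witness is 5, 6 (A-positions 1,5, B-positions 1,9).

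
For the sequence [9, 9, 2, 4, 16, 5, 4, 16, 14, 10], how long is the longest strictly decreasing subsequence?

3

Scanning left to right, the best length ending at each element is: 9→1, 9→1, 2→2, 4→2, 16→1, 5→2, 4→3, 16→1, 14→2, 10→3.
So the longest decreasing subsequence has length 3, e.g. 9, 5, 4.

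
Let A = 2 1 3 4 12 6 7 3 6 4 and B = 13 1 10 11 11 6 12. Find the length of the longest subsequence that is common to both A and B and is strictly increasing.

For each value that appears in both, track the longest common increasing run ending there.
The best achievable length is 2; one witness is 1, 6 (A-positions 2,6, B-positions 2,6).

2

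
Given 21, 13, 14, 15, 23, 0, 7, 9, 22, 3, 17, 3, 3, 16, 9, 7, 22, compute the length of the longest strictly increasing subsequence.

One longest increasing subsequence is 13, 14, 15, 17, 22 (positions 2,3,4,11,17), of length 5; no longer one exists.

5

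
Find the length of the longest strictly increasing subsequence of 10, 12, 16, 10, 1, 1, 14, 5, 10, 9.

3

Scanning left to right, the best length ending at each element is: 10→1, 12→2, 16→3, 10→1, 1→1, 1→1, 14→3, 5→2, 10→3, 9→3.
So the longest increasing subsequence has length 3, e.g. 10, 12, 16.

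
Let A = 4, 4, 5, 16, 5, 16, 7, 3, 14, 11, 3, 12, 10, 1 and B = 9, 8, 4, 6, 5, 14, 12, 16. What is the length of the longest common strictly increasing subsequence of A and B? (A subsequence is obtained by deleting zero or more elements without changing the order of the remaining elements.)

3

For each value that appears in both, track the longest common increasing run ending there.
The best achievable length is 3; one witness is 4, 5, 14 (A-positions 1,3,9, B-positions 3,5,6).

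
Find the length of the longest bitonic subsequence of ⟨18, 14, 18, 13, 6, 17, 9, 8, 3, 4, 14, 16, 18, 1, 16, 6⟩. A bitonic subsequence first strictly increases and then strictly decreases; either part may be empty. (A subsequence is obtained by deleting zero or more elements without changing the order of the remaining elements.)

7

One longest bitonic subsequence is 18, 14, 13, 9, 8, 4, 1 (positions 1,2,4,7,8,10,14): it rises to 18 then falls. Length 7 is optimal.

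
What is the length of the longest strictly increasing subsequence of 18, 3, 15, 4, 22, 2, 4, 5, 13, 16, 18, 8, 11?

One longest increasing subsequence is 3, 4, 5, 13, 16, 18 (positions 2,4,8,9,10,11), of length 6; no longer one exists.

6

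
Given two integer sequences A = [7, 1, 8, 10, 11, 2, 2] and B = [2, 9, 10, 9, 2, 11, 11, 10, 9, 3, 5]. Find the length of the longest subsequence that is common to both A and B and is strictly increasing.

For each value that appears in both, track the longest common increasing run ending there.
The best achievable length is 2; one witness is 10, 11 (A-positions 4,5, B-positions 3,6).

2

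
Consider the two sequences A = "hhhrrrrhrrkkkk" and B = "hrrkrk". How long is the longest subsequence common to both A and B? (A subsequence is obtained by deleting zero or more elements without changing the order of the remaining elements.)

A longest common subsequence is hrrrk (length 5); the LCS DP confirms no longer common subsequence exists.

5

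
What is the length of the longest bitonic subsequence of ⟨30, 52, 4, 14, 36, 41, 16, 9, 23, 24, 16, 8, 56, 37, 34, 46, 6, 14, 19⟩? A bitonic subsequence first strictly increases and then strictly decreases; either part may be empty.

9

Let inc[i] be the LIS ending at i and dec[i] the longest strictly decreasing subsequence starting at i. inc = [1, 2, 1, 2, 3, 4, 3, 2, 4, 5, 3, 2, 6, 6, 6, 7, 2, 3, 4], dec = [5, 6, 1, 4, 5, 5, 4, 3, 4, 4, 3, 2, 4, 3, 2, 2, 1, 1, 1].
max_i inc[i]+dec[i]−1 = 9, with one witness 4, 14, 16, 23, 24, 56, 37, 34, 19.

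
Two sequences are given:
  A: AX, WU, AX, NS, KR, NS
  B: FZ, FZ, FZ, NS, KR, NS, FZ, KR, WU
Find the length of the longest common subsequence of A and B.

A longest common subsequence is NS, KR, NS (length 3); the LCS DP confirms no longer common subsequence exists.

3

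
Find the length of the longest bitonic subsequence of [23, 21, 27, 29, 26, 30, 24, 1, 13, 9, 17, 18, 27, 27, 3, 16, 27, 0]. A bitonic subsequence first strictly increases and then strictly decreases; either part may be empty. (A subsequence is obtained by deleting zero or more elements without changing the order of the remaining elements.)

Let inc[i] be the LIS ending at i and dec[i] the longest strictly decreasing subsequence starting at i. inc = [1, 1, 2, 3, 2, 4, 2, 1, 2, 2, 3, 4, 5, 5, 2, 3, 5, 1], dec = [6, 5, 7, 7, 6, 6, 5, 2, 4, 3, 3, 3, 3, 3, 2, 2, 2, 1].
max_i inc[i]+dec[i]−1 = 9, with one witness 23, 27, 29, 26, 24, 13, 9, 3, 0.

9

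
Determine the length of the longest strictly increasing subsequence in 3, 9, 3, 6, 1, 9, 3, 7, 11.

Let dp[i] be the longest increasing subsequence ending at position i. Then dp = [1, 2, 1, 2, 1, 3, 2, 3, 4].
The maximum is 4; one witness is 3, 6, 9, 11 at positions 1,4,6,9.

4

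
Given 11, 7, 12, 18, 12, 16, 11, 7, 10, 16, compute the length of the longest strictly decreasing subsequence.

4

One longest decreasing subsequence is 18, 12, 11, 7 (positions 4,5,7,8), of length 4; no longer one exists.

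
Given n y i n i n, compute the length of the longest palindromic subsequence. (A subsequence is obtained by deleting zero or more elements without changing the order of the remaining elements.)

5

Using dp[i][j] = 2 + dp[i+1][j−1] if the ends match, else max(dp[i+1][j], dp[i][j−1]):
dp[1][6] = 5. A witness is ninin at positions 1,3,4,5,6.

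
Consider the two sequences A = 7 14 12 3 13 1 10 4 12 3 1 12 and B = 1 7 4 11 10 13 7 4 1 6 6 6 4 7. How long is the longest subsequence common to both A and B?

A longest common subsequence is 7, 13, 1, 4 (length 4); the LCS DP confirms no longer common subsequence exists.

4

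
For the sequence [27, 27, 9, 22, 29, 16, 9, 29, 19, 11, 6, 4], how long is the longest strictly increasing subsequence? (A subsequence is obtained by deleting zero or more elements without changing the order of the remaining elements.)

Let dp[i] be the longest increasing subsequence ending at position i. Then dp = [1, 1, 1, 2, 3, 2, 1, 3, 3, 2, 1, 1].
The maximum is 3; one witness is 9, 22, 29 at positions 3,4,5.

3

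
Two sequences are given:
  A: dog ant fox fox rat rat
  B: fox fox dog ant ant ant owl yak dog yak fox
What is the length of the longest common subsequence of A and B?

3

Backtracking the LCS table gives one alignment: dog (A1,B3) → ant (A2,B6) → fox (A4,B11).
So the longest common subsequence has length 3.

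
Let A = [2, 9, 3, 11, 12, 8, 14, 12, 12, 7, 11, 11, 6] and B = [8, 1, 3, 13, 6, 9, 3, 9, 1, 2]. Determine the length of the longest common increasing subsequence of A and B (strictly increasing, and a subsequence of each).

For each value that appears in both, track the longest common increasing run ending there.
The best achievable length is 2; one witness is 3, 6 (A-positions 3,13, B-positions 3,5).

2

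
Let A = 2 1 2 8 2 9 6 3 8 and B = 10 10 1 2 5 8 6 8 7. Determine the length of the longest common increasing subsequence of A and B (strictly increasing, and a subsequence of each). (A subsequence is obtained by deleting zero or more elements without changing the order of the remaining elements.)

A longest common strictly increasing subsequence is 1, 2, 6, 8 (length 4); it appears in order in both A and B, and no longer such subsequence exists.

4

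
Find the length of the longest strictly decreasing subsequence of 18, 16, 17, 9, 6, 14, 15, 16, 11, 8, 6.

6

Scanning left to right, the best length ending at each element is: 18→1, 16→2, 17→2, 9→3, 6→4, 14→3, 15→3, 16→3, 11→4, 8→5, 6→6.
So the longest decreasing subsequence has length 6, e.g. 18, 16, 14, 11, 8, 6.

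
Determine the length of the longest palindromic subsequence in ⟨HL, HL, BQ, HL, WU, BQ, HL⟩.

One longest palindromic subsequence is HL BQ WU BQ HL (positions 1,3,5,6,7); it reads the same forward and backward, and the interval DP gives dp[1][7] = 5.

5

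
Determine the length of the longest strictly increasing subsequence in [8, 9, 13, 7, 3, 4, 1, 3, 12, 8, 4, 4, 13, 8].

Let dp[i] be the longest increasing subsequence ending at position i. Then dp = [1, 2, 3, 1, 1, 2, 1, 2, 3, 3, 3, 3, 4, 4].
The maximum is 4; one witness is 8, 9, 12, 13 at positions 1,2,9,13.

4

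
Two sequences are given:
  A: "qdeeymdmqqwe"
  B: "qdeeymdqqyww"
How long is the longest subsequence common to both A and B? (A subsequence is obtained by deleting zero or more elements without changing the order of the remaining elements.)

Backtracking the LCS table gives one alignment: q (A1,B1) → d (A2,B2) → e (A3,B3) → e (A4,B4) → y (A5,B5) → m (A6,B6) → d (A7,B7) → q (A9,B8) → q (A10,B9) → w (A11,B12).
So the longest common subsequence has length 10.

10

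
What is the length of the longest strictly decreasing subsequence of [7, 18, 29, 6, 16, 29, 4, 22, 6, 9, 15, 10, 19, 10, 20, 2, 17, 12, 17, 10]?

6

Scanning left to right, the best length ending at each element is: 7→1, 18→1, 29→1, 6→2, 16→2, 29→1, 4→3, 22→2, 6→3, 9→3, 15→3, 10→4, 19→3, 10→4, 20→3, 2→5, 17→4, 12→5, 17→4, 10→6.
So the longest decreasing subsequence has length 6, e.g. 29, 22, 19, 17, 12, 10.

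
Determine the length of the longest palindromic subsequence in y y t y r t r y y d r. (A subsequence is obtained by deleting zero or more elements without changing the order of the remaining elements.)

7

One longest palindromic subsequence is yyrtryy (positions 2,4,5,6,7,8,9); it reads the same forward and backward, and the interval DP gives dp[1][11] = 7.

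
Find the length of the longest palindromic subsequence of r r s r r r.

5

One longest palindromic subsequence is rrrrr (positions 1,2,4,5,6); it reads the same forward and backward, and the interval DP gives dp[1][6] = 5.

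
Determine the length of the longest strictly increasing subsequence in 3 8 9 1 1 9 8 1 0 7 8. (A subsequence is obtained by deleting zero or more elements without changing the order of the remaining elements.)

Let dp[i] be the longest increasing subsequence ending at position i. Then dp = [1, 2, 3, 1, 1, 3, 2, 1, 1, 2, 3].
The maximum is 3; one witness is 3, 8, 9 at positions 1,2,3.

3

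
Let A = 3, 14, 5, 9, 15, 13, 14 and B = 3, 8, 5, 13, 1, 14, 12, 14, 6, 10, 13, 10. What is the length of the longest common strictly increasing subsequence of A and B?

For each value that appears in both, track the longest common increasing run ending there.
The best achievable length is 4; one witness is 3, 5, 13, 14 (A-positions 1,3,6,7, B-positions 1,3,4,6).

4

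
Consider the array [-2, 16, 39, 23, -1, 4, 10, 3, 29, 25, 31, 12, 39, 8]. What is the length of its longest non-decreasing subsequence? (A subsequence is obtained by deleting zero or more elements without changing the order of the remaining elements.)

7

Let dp[i] be the longest non-decreasing subsequence ending at position i. Then dp = [1, 2, 3, 3, 2, 3, 4, 3, 5, 5, 6, 5, 7, 4].
The maximum is 7; one witness is -2, -1, 4, 10, 29, 31, 39 at positions 1,5,6,7,9,11,13.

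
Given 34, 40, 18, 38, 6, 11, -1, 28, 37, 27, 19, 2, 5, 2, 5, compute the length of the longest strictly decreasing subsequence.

7

One longest decreasing subsequence is 40, 38, 28, 27, 19, 5, 2 (positions 2,4,8,10,11,13,14), of length 7; no longer one exists.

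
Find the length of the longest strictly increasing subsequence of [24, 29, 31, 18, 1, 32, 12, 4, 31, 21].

4

One longest increasing subsequence is 24, 29, 31, 32 (positions 1,2,3,6), of length 4; no longer one exists.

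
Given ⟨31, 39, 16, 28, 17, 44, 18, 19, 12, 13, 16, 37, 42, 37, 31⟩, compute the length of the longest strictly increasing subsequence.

6

One longest increasing subsequence is 16, 17, 18, 19, 37, 42 (positions 3,5,7,8,12,13), of length 6; no longer one exists.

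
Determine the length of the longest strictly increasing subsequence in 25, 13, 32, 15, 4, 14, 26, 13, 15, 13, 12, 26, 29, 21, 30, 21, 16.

6

One longest increasing subsequence is 13, 14, 15, 26, 29, 30 (positions 2,6,9,12,13,15), of length 6; no longer one exists.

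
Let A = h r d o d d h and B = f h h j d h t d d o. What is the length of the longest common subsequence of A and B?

A longest common subsequence is hddd (length 4); the LCS DP confirms no longer common subsequence exists.

4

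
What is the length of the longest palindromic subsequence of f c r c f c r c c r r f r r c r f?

12

One longest palindromic subsequence is frcfrccrfcrf (positions 1,3,4,5,7,8,9,11,12,15,16,17); it reads the same forward and backward, and the interval DP gives dp[1][17] = 12.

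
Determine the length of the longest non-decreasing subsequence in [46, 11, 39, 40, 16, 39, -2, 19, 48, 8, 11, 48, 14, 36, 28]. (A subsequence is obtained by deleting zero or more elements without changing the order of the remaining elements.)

5

One longest non-decreasing subsequence is 11, 39, 40, 48, 48 (positions 2,3,4,9,12), of length 5; no longer one exists.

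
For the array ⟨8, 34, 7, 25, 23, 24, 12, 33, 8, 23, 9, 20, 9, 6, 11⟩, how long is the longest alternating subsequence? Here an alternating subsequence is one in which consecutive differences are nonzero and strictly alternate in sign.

Track the best alternating length ending on an up-step vs a down-step at each position: up/down = 1/1, 2/1, 1/3, 4/3, 4/5, 6/5, 4/7, 8/3, 4/9, 10/9, 10/11, 12/11, 10/13, 1/13, 14/13.
The maximum over both is 14; one such subsequence is 8, 34, 7, 25, 23, 24, 12, 33, 8, 23, 9, 20, 9, 11.

14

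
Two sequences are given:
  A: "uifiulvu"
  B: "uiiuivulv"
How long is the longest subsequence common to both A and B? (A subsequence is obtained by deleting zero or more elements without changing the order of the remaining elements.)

A longest common subsequence is uiiulv (length 6); the LCS DP confirms no longer common subsequence exists.

6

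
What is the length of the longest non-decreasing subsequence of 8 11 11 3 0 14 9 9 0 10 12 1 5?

5

Scanning left to right, the best length ending at each element is: 8→1, 11→2, 11→3, 3→1, 0→1, 14→4, 9→2, 9→3, 0→2, 10→4, 12→5, 1→3, 5→4.
So the longest non-decreasing subsequence has length 5, e.g. 8, 9, 9, 10, 12.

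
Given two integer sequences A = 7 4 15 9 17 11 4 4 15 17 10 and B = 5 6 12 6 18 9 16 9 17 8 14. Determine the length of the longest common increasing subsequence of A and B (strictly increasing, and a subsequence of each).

For each value that appears in both, track the longest common increasing run ending there.
The best achievable length is 2; one witness is 9, 17 (A-positions 4,5, B-positions 6,9).

2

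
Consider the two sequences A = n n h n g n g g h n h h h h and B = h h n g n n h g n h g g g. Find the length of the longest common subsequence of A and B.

7

Backtracking the LCS table gives one alignment: n (A1,B5) → n (A2,B6) → h (A3,B7) → n (A4,B9) → g (A5,B11) → g (A7,B12) → g (A8,B13).
So the longest common subsequence has length 7.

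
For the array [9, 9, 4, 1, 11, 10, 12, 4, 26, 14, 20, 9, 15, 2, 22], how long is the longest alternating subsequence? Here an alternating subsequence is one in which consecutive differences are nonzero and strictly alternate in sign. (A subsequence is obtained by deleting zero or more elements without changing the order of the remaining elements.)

13

Track the best alternating length ending on an up-step vs a down-step at each position: up/down = 1/1, 1/1, 1/2, 1/2, 3/1, 3/4, 5/1, 3/6, 7/1, 7/8, 9/8, 7/10, 11/10, 3/12, 13/8.
The maximum over both is 13; one such subsequence is 9, 4, 11, 10, 12, 4, 26, 14, 20, 9, 15, 2, 22.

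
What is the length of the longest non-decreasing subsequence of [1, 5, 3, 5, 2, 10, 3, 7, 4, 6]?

Let dp[i] be the longest non-decreasing subsequence ending at position i. Then dp = [1, 2, 2, 3, 2, 4, 3, 4, 4, 5].
The maximum is 5; one witness is 1, 3, 3, 4, 6 at positions 1,3,7,9,10.

5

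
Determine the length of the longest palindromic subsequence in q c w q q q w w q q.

7

Using dp[i][j] = 2 + dp[i+1][j−1] if the ends match, else max(dp[i+1][j], dp[i][j−1]):
dp[1][10] = 7. A witness is qwqqqwq at positions 1,3,4,5,6,8,10.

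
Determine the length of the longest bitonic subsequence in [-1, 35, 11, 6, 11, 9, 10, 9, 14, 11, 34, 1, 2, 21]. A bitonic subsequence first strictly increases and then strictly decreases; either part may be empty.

7

One longest bitonic subsequence is -1, 6, 9, 10, 14, 11, 2 (positions 1,4,6,7,9,10,13): it rises to 14 then falls. Length 7 is optimal.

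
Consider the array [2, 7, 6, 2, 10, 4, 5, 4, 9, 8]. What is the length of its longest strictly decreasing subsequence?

4

One longest decreasing subsequence is 7, 6, 5, 4 (positions 2,3,7,8), of length 4; no longer one exists.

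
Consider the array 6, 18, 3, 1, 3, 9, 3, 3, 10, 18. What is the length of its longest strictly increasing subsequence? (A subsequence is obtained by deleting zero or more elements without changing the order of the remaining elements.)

Let dp[i] be the longest increasing subsequence ending at position i. Then dp = [1, 2, 1, 1, 2, 3, 2, 2, 4, 5].
The maximum is 5; one witness is 1, 3, 9, 10, 18 at positions 4,5,6,9,10.

5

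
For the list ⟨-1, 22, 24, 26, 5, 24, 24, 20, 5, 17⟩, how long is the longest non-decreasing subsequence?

One longest non-decreasing subsequence is -1, 22, 24, 24, 24 (positions 1,2,3,6,7), of length 5; no longer one exists.

5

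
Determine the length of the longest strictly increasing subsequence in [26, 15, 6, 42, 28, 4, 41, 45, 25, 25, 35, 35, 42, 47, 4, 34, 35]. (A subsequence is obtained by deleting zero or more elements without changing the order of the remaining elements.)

5

Let dp[i] be the longest increasing subsequence ending at position i. Then dp = [1, 1, 1, 2, 2, 1, 3, 4, 2, 2, 3, 3, 4, 5, 1, 3, 4].
The maximum is 5; one witness is 26, 28, 41, 45, 47 at positions 1,5,7,8,14.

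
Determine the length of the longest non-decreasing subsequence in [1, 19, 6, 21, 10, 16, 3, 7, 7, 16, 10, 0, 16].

6

Scanning left to right, the best length ending at each element is: 1→1, 19→2, 6→2, 21→3, 10→3, 16→4, 3→2, 7→3, 7→4, 16→5, 10→5, 0→1, 16→6.
So the longest non-decreasing subsequence has length 6, e.g. 1, 6, 10, 16, 16, 16.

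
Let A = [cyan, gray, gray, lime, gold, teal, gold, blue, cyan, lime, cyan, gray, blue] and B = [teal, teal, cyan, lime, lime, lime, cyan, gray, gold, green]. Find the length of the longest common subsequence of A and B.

Backtracking the LCS table gives one alignment: cyan (A1,B3) → lime (A4,B5) → lime (A10,B6) → cyan (A11,B7) → gray (A12,B8).
So the longest common subsequence has length 5.

5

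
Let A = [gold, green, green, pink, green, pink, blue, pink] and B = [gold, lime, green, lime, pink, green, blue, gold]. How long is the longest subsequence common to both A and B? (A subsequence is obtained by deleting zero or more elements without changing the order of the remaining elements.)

5

Backtracking the LCS table gives one alignment: gold (A1,B1) → green (A2,B3) → pink (A4,B5) → green (A5,B6) → blue (A7,B7).
So the longest common subsequence has length 5.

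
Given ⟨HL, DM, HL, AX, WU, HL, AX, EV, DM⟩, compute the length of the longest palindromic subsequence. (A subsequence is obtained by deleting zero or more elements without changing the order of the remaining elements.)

Using dp[i][j] = 2 + dp[i+1][j−1] if the ends match, else max(dp[i+1][j], dp[i][j−1]):
dp[1][9] = 5. A witness is DM AX HL AX DM at positions 2,4,6,7,9.

5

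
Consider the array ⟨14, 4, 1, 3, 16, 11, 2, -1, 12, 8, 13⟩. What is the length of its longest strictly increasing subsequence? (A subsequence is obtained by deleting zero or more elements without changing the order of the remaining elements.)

One longest increasing subsequence is 1, 3, 11, 12, 13 (positions 3,4,6,9,11), of length 5; no longer one exists.

5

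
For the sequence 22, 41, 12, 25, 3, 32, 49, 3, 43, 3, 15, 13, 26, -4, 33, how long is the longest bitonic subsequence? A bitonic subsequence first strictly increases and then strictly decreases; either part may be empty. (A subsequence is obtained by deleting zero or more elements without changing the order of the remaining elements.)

8

One longest bitonic subsequence is 22, 25, 32, 49, 43, 15, 13, -4 (positions 1,4,6,7,9,11,12,14): it rises to 49 then falls. Length 8 is optimal.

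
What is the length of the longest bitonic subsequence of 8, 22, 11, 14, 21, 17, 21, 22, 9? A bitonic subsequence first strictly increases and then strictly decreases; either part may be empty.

Let inc[i] be the LIS ending at i and dec[i] the longest strictly decreasing subsequence starting at i. inc = [1, 2, 2, 3, 4, 4, 5, 6, 2], dec = [1, 4, 2, 2, 3, 2, 2, 2, 1].
max_i inc[i]+dec[i]−1 = 7, with one witness 8, 11, 14, 17, 21, 22, 9.

7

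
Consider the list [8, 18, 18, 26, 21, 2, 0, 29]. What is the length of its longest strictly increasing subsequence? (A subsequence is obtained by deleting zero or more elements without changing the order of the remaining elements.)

4

Let dp[i] be the longest increasing subsequence ending at position i. Then dp = [1, 2, 2, 3, 3, 1, 1, 4].
The maximum is 4; one witness is 8, 18, 26, 29 at positions 1,2,4,8.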